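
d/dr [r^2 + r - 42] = 2*r + 1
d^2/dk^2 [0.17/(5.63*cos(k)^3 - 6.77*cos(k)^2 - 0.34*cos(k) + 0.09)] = (-0.417647585031713*(1 - cos(k)^2)^2*cos(k) + 0.59327653543901*(1 - cos(k)^2)^2 - 0.312587934025951*sin(k)^6 + 4.63681965081301e-17*cos(k)^3 + 0.193731022655276*cos(k)^2 + 0.154307564319456*cos(k) - 0.00976837293831098*cos(3*k)^2 - 0.0662413773899422*cos(3*k) + 0.0117463383290169*cos(5*k) - 0.28148291320652)/(-0.831610044313146*cos(k)^3 + 1.0*cos(k)^2 + 0.0502215657311669*cos(k) - 0.0132939438700148)^3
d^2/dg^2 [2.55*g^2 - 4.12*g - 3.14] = 5.10000000000000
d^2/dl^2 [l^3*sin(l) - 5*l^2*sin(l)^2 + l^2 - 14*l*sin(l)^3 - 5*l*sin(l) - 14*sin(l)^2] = -l^3*sin(l) + 6*l^2*cos(l) - 10*l^2*cos(2*l) + 43*l*sin(l)/2 - 20*l*sin(2*l) - 63*l*sin(3*l)/2 - 31*cos(l) - 23*cos(2*l) + 21*cos(3*l) - 3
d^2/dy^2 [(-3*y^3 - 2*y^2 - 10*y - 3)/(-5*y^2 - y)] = 6*(81*y^3 + 75*y^2 + 15*y + 1)/(y^3*(125*y^3 + 75*y^2 + 15*y + 1))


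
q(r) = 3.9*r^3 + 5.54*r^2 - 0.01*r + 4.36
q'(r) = 11.7*r^2 + 11.08*r - 0.01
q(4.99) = 626.84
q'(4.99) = 346.61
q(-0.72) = 5.78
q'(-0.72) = -1.92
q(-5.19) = -391.58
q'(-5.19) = 257.64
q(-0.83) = 5.95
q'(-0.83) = -1.15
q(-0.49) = 5.24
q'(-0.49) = -2.63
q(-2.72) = -33.11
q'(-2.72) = 56.41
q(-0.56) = 5.42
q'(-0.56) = -2.55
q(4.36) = 432.87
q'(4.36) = 270.71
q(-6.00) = -638.54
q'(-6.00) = 354.71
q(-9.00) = -2389.91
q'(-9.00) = 847.97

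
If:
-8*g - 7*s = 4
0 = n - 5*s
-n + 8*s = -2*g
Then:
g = -6/5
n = 4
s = 4/5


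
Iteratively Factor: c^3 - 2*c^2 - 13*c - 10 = (c - 5)*(c^2 + 3*c + 2) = (c - 5)*(c + 1)*(c + 2)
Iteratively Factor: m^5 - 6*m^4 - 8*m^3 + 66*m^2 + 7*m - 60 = (m - 5)*(m^4 - m^3 - 13*m^2 + m + 12) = (m - 5)*(m + 3)*(m^3 - 4*m^2 - m + 4) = (m - 5)*(m - 1)*(m + 3)*(m^2 - 3*m - 4) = (m - 5)*(m - 1)*(m + 1)*(m + 3)*(m - 4)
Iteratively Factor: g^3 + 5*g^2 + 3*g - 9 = (g + 3)*(g^2 + 2*g - 3) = (g + 3)^2*(g - 1)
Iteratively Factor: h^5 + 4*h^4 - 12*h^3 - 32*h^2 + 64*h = (h + 4)*(h^4 - 12*h^2 + 16*h) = (h - 2)*(h + 4)*(h^3 + 2*h^2 - 8*h) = h*(h - 2)*(h + 4)*(h^2 + 2*h - 8) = h*(h - 2)^2*(h + 4)*(h + 4)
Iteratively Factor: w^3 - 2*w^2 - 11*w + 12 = (w - 4)*(w^2 + 2*w - 3) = (w - 4)*(w + 3)*(w - 1)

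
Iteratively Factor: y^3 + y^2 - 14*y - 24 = (y - 4)*(y^2 + 5*y + 6) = (y - 4)*(y + 2)*(y + 3)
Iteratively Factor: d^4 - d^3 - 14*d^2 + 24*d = (d - 3)*(d^3 + 2*d^2 - 8*d) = (d - 3)*(d + 4)*(d^2 - 2*d) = d*(d - 3)*(d + 4)*(d - 2)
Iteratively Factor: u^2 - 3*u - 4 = (u + 1)*(u - 4)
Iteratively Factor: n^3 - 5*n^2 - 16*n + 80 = (n - 5)*(n^2 - 16) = (n - 5)*(n + 4)*(n - 4)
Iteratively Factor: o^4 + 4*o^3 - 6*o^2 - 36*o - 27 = (o + 1)*(o^3 + 3*o^2 - 9*o - 27) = (o + 1)*(o + 3)*(o^2 - 9) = (o - 3)*(o + 1)*(o + 3)*(o + 3)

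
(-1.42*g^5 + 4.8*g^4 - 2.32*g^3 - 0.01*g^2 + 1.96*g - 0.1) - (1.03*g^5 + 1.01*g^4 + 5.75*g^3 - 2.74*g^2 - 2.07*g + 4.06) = -2.45*g^5 + 3.79*g^4 - 8.07*g^3 + 2.73*g^2 + 4.03*g - 4.16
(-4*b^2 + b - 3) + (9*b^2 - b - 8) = 5*b^2 - 11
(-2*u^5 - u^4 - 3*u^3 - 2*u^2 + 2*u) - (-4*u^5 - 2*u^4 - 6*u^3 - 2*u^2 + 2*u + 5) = 2*u^5 + u^4 + 3*u^3 - 5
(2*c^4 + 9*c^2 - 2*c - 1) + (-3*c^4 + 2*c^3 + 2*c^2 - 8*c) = -c^4 + 2*c^3 + 11*c^2 - 10*c - 1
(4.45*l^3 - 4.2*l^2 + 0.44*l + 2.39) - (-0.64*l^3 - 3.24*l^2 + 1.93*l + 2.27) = 5.09*l^3 - 0.96*l^2 - 1.49*l + 0.12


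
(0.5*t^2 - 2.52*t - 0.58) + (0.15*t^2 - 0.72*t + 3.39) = 0.65*t^2 - 3.24*t + 2.81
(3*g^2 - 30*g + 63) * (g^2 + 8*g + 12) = 3*g^4 - 6*g^3 - 141*g^2 + 144*g + 756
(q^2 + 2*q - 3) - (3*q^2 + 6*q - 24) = -2*q^2 - 4*q + 21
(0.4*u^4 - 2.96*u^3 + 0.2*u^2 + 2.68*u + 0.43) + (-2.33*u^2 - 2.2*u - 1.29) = 0.4*u^4 - 2.96*u^3 - 2.13*u^2 + 0.48*u - 0.86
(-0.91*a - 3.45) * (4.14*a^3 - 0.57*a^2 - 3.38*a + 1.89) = -3.7674*a^4 - 13.7643*a^3 + 5.0423*a^2 + 9.9411*a - 6.5205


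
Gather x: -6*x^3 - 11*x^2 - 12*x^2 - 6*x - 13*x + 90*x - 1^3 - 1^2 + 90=-6*x^3 - 23*x^2 + 71*x + 88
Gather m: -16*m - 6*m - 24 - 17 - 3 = -22*m - 44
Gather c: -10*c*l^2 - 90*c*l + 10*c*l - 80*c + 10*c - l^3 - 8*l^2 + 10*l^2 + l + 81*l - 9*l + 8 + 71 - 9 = c*(-10*l^2 - 80*l - 70) - l^3 + 2*l^2 + 73*l + 70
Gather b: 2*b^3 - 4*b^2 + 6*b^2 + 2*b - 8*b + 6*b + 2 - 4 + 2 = 2*b^3 + 2*b^2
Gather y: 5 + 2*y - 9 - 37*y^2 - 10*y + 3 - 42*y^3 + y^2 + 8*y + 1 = -42*y^3 - 36*y^2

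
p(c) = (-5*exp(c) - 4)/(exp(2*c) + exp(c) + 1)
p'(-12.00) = 0.00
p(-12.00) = -4.00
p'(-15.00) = 0.00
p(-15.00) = -4.00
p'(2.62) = 0.35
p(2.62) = -0.36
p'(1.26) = 1.10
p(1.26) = -1.28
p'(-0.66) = 0.73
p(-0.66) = -3.69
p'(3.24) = 0.19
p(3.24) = -0.19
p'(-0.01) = 1.33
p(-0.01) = -3.01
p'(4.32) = 0.07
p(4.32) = -0.07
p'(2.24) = 0.50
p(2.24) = -0.52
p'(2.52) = 0.38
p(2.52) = -0.39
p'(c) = (-5*exp(c) - 4)*(-2*exp(2*c) - exp(c))/(exp(2*c) + exp(c) + 1)^2 - 5*exp(c)/(exp(2*c) + exp(c) + 1) = ((2*exp(c) + 1)*(5*exp(c) + 4) - 5*exp(2*c) - 5*exp(c) - 5)*exp(c)/(exp(2*c) + exp(c) + 1)^2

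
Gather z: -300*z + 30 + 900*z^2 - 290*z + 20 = 900*z^2 - 590*z + 50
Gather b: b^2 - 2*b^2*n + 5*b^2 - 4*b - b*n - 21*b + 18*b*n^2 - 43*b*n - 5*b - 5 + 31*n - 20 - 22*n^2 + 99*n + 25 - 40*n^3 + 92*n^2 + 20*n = b^2*(6 - 2*n) + b*(18*n^2 - 44*n - 30) - 40*n^3 + 70*n^2 + 150*n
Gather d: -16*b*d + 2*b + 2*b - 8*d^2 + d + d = 4*b - 8*d^2 + d*(2 - 16*b)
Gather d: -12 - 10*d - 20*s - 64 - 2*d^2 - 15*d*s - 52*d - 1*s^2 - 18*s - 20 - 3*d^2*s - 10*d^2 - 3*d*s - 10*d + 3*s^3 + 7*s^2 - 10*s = d^2*(-3*s - 12) + d*(-18*s - 72) + 3*s^3 + 6*s^2 - 48*s - 96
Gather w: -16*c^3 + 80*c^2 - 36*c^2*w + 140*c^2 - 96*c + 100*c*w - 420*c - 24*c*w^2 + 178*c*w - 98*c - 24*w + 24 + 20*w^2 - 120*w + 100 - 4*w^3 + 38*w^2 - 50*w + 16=-16*c^3 + 220*c^2 - 614*c - 4*w^3 + w^2*(58 - 24*c) + w*(-36*c^2 + 278*c - 194) + 140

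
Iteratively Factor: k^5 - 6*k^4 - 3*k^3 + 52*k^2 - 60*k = (k + 3)*(k^4 - 9*k^3 + 24*k^2 - 20*k) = (k - 2)*(k + 3)*(k^3 - 7*k^2 + 10*k) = (k - 5)*(k - 2)*(k + 3)*(k^2 - 2*k) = (k - 5)*(k - 2)^2*(k + 3)*(k)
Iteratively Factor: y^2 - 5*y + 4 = (y - 4)*(y - 1)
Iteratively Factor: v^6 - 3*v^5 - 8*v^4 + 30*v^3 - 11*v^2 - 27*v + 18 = (v + 1)*(v^5 - 4*v^4 - 4*v^3 + 34*v^2 - 45*v + 18) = (v - 3)*(v + 1)*(v^4 - v^3 - 7*v^2 + 13*v - 6) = (v - 3)*(v - 1)*(v + 1)*(v^3 - 7*v + 6) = (v - 3)*(v - 2)*(v - 1)*(v + 1)*(v^2 + 2*v - 3) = (v - 3)*(v - 2)*(v - 1)^2*(v + 1)*(v + 3)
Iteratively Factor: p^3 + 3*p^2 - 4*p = (p)*(p^2 + 3*p - 4) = p*(p - 1)*(p + 4)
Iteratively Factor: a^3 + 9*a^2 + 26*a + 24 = (a + 2)*(a^2 + 7*a + 12) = (a + 2)*(a + 3)*(a + 4)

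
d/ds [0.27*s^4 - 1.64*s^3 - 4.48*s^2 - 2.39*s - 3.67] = 1.08*s^3 - 4.92*s^2 - 8.96*s - 2.39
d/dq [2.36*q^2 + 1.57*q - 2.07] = 4.72*q + 1.57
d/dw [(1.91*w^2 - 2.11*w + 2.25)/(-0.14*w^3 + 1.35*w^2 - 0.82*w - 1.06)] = (0.2674*w^4 - 0.5908*w^3 + 2.2273*w^2 - 10.1242*w + 4.0816)/(0.0196*w^6 - 0.378*w^5 + 2.0521*w^4 - 1.9172*w^3 - 2.1896*w^2 + 1.7384*w + 1.1236)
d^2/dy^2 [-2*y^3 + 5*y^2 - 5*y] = 10 - 12*y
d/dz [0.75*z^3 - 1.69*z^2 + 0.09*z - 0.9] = 2.25*z^2 - 3.38*z + 0.09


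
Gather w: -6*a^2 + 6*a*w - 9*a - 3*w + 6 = -6*a^2 - 9*a + w*(6*a - 3) + 6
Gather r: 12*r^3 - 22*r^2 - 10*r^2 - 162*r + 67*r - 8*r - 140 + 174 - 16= 12*r^3 - 32*r^2 - 103*r + 18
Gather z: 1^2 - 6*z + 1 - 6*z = 2 - 12*z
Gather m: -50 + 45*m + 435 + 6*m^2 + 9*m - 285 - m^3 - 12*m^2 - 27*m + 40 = -m^3 - 6*m^2 + 27*m + 140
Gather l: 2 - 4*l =2 - 4*l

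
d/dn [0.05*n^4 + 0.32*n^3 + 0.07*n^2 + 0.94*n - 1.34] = 0.2*n^3 + 0.96*n^2 + 0.14*n + 0.94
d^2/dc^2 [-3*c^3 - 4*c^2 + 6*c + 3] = -18*c - 8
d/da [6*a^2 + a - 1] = 12*a + 1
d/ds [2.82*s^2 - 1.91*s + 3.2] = 5.64*s - 1.91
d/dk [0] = 0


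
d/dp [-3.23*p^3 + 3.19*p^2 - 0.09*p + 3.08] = -9.69*p^2 + 6.38*p - 0.09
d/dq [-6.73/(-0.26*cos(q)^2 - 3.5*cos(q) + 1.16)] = (3.4996*cos(q) + 23.555)*sin(q)/(0.26*cos(q)^2 + 3.5*cos(q) - 1.16)^2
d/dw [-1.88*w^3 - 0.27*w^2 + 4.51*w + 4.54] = -5.64*w^2 - 0.54*w + 4.51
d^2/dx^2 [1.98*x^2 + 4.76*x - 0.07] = 3.96000000000000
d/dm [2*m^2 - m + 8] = 4*m - 1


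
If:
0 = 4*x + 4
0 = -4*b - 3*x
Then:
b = 3/4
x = -1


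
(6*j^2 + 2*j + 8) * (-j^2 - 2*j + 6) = -6*j^4 - 14*j^3 + 24*j^2 - 4*j + 48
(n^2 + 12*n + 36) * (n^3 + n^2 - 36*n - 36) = n^5 + 13*n^4 + 12*n^3 - 432*n^2 - 1728*n - 1296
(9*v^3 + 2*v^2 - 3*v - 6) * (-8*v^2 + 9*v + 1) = -72*v^5 + 65*v^4 + 51*v^3 + 23*v^2 - 57*v - 6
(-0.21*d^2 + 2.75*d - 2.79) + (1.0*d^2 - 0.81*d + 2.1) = 0.79*d^2 + 1.94*d - 0.69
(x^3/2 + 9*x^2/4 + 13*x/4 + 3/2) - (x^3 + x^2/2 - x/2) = -x^3/2 + 7*x^2/4 + 15*x/4 + 3/2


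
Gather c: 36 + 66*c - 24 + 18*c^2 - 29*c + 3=18*c^2 + 37*c + 15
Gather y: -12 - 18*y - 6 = -18*y - 18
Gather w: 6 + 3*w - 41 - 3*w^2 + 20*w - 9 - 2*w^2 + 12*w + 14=-5*w^2 + 35*w - 30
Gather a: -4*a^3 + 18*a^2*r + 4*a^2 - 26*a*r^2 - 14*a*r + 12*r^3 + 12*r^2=-4*a^3 + a^2*(18*r + 4) + a*(-26*r^2 - 14*r) + 12*r^3 + 12*r^2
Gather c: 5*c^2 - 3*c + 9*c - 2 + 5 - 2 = 5*c^2 + 6*c + 1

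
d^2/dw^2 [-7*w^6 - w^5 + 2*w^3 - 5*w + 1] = -210*w^4 - 20*w^3 + 12*w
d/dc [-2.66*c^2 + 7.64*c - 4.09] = 7.64 - 5.32*c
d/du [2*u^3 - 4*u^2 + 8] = 2*u*(3*u - 4)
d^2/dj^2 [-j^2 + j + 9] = -2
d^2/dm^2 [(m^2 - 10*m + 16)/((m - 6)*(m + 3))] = 2*(-7*m^3 + 102*m^2 - 684*m + 1296)/(m^6 - 9*m^5 - 27*m^4 + 297*m^3 + 486*m^2 - 2916*m - 5832)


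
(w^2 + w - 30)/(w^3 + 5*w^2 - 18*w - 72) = (w - 5)/(w^2 - w - 12)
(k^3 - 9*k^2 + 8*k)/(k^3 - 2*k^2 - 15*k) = (-k^2 + 9*k - 8)/(-k^2 + 2*k + 15)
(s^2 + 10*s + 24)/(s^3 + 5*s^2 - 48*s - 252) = (s + 4)/(s^2 - s - 42)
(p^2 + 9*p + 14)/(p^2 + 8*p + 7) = (p + 2)/(p + 1)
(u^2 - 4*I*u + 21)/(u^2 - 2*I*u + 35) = (u + 3*I)/(u + 5*I)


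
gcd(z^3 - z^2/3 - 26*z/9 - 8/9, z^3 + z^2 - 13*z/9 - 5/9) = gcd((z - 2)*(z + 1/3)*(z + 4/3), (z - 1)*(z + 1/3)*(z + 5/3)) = z + 1/3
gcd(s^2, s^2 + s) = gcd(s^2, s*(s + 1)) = s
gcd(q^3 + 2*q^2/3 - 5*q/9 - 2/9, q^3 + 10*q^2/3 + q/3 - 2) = q^2 + q/3 - 2/3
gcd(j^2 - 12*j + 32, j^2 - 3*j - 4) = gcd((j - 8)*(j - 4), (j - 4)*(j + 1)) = j - 4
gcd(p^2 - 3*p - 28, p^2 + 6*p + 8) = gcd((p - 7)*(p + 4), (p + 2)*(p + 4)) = p + 4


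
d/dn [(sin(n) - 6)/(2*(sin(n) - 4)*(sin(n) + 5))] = (12*sin(n) + cos(n)^2 - 15)*cos(n)/(2*(sin(n) - 4)^2*(sin(n) + 5)^2)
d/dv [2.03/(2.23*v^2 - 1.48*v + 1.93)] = (3.0044 - 9.0538*v)/(2.23*v^2 - 1.48*v + 1.93)^2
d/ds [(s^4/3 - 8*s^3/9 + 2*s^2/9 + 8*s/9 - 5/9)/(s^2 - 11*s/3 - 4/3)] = (18*s^5 - 123*s^4 + 128*s^3 + 50*s^2 + 14*s - 87)/(3*(9*s^4 - 66*s^3 + 97*s^2 + 88*s + 16))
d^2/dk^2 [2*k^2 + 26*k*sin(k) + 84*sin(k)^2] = -26*k*sin(k) - 336*sin(k)^2 + 52*cos(k) + 172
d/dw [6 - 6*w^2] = -12*w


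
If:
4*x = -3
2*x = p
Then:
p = -3/2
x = -3/4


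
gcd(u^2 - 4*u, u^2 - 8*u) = u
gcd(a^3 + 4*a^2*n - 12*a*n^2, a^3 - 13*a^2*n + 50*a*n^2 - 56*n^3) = a - 2*n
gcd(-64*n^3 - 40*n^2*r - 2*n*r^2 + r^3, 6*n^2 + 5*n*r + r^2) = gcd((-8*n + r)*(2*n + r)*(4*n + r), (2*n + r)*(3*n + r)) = 2*n + r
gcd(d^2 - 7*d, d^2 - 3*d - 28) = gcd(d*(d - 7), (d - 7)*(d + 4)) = d - 7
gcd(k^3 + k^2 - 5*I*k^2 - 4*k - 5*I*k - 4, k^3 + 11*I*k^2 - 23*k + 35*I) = k - I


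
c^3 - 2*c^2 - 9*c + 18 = (c - 3)*(c - 2)*(c + 3)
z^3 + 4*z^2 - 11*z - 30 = (z - 3)*(z + 2)*(z + 5)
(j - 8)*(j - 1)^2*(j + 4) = j^4 - 6*j^3 - 23*j^2 + 60*j - 32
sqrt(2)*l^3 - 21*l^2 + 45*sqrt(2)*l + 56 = (l - 7*sqrt(2))*(l - 4*sqrt(2))*(sqrt(2)*l + 1)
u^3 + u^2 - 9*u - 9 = (u - 3)*(u + 1)*(u + 3)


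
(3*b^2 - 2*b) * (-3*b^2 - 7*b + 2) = -9*b^4 - 15*b^3 + 20*b^2 - 4*b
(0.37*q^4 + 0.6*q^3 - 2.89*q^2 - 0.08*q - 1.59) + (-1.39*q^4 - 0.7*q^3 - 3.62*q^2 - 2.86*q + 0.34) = -1.02*q^4 - 0.1*q^3 - 6.51*q^2 - 2.94*q - 1.25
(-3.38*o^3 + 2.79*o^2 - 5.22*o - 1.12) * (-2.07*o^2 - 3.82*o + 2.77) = 6.9966*o^5 + 7.1363*o^4 - 9.215*o^3 + 29.9871*o^2 - 10.181*o - 3.1024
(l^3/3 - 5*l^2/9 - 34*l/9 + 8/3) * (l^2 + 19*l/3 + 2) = l^5/3 + 14*l^4/9 - 179*l^3/27 - 604*l^2/27 + 28*l/3 + 16/3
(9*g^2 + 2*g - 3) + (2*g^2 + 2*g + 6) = 11*g^2 + 4*g + 3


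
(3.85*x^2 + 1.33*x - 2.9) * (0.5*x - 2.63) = 1.925*x^3 - 9.4605*x^2 - 4.9479*x + 7.627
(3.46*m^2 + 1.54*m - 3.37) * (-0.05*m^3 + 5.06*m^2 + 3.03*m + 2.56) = -0.173*m^5 + 17.4306*m^4 + 18.4447*m^3 - 3.5284*m^2 - 6.2687*m - 8.6272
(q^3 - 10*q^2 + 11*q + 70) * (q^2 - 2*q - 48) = q^5 - 12*q^4 - 17*q^3 + 528*q^2 - 668*q - 3360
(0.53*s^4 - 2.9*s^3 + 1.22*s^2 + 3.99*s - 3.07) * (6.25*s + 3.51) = 3.3125*s^5 - 16.2647*s^4 - 2.554*s^3 + 29.2197*s^2 - 5.1826*s - 10.7757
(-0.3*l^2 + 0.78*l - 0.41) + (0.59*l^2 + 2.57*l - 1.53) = 0.29*l^2 + 3.35*l - 1.94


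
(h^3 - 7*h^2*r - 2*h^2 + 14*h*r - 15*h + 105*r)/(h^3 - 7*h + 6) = (h^2 - 7*h*r - 5*h + 35*r)/(h^2 - 3*h + 2)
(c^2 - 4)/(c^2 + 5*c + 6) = (c - 2)/(c + 3)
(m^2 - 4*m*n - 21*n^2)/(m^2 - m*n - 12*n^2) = (m - 7*n)/(m - 4*n)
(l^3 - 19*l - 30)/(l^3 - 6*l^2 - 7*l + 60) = (l + 2)/(l - 4)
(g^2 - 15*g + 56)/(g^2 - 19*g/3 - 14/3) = 3*(g - 8)/(3*g + 2)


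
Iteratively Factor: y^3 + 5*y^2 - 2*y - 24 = (y + 3)*(y^2 + 2*y - 8) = (y + 3)*(y + 4)*(y - 2)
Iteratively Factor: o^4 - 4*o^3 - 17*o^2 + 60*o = (o - 5)*(o^3 + o^2 - 12*o) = o*(o - 5)*(o^2 + o - 12) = o*(o - 5)*(o - 3)*(o + 4)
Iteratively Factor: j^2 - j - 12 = (j - 4)*(j + 3)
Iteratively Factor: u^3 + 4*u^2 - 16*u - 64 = (u + 4)*(u^2 - 16) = (u + 4)^2*(u - 4)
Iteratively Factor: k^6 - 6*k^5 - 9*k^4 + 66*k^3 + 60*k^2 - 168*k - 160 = (k - 5)*(k^5 - k^4 - 14*k^3 - 4*k^2 + 40*k + 32) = (k - 5)*(k + 1)*(k^4 - 2*k^3 - 12*k^2 + 8*k + 32) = (k - 5)*(k - 2)*(k + 1)*(k^3 - 12*k - 16) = (k - 5)*(k - 4)*(k - 2)*(k + 1)*(k^2 + 4*k + 4) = (k - 5)*(k - 4)*(k - 2)*(k + 1)*(k + 2)*(k + 2)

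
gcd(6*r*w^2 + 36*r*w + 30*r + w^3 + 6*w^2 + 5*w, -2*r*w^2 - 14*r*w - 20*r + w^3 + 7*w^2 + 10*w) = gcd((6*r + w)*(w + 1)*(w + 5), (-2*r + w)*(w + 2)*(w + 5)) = w + 5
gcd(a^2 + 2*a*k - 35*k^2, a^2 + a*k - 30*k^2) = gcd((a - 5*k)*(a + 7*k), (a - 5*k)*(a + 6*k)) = a - 5*k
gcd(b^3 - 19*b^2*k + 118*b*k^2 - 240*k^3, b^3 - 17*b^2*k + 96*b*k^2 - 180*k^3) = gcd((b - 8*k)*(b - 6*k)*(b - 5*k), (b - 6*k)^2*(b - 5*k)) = b^2 - 11*b*k + 30*k^2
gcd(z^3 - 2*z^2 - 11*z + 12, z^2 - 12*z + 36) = 1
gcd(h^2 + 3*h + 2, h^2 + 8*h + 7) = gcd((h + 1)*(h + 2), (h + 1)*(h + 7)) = h + 1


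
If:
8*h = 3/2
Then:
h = 3/16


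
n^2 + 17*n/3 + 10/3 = (n + 2/3)*(n + 5)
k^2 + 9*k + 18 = (k + 3)*(k + 6)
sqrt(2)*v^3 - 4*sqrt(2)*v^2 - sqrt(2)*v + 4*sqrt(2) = (v - 4)*(v - 1)*(sqrt(2)*v + sqrt(2))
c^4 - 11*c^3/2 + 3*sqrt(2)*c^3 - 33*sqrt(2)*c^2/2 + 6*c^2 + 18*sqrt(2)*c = c*(c - 4)*(c - 3/2)*(c + 3*sqrt(2))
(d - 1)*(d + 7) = d^2 + 6*d - 7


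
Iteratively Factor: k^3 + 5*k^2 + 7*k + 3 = (k + 1)*(k^2 + 4*k + 3) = (k + 1)*(k + 3)*(k + 1)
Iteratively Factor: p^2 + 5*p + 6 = (p + 2)*(p + 3)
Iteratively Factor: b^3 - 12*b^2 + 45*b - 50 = (b - 2)*(b^2 - 10*b + 25) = (b - 5)*(b - 2)*(b - 5)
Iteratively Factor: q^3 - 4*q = (q)*(q^2 - 4) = q*(q - 2)*(q + 2)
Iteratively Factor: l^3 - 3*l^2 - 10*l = (l - 5)*(l^2 + 2*l) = (l - 5)*(l + 2)*(l)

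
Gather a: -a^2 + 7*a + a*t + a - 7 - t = -a^2 + a*(t + 8) - t - 7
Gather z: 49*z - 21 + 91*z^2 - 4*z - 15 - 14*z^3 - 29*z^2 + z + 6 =-14*z^3 + 62*z^2 + 46*z - 30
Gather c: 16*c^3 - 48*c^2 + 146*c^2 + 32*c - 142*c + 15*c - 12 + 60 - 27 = 16*c^3 + 98*c^2 - 95*c + 21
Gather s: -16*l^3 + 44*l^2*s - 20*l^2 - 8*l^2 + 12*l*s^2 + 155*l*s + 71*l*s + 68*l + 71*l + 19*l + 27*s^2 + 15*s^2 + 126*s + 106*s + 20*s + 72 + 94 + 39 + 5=-16*l^3 - 28*l^2 + 158*l + s^2*(12*l + 42) + s*(44*l^2 + 226*l + 252) + 210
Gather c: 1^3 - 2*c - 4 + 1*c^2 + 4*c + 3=c^2 + 2*c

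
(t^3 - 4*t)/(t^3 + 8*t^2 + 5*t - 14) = t*(t - 2)/(t^2 + 6*t - 7)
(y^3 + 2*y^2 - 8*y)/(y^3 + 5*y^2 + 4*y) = (y - 2)/(y + 1)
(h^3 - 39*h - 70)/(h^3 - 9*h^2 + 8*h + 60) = (h^2 - 2*h - 35)/(h^2 - 11*h + 30)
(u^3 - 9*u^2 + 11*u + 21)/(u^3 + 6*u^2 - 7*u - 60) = (u^2 - 6*u - 7)/(u^2 + 9*u + 20)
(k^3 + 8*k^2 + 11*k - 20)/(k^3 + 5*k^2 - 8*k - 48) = (k^2 + 4*k - 5)/(k^2 + k - 12)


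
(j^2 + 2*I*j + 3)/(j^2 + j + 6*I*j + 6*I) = (j^2 + 2*I*j + 3)/(j^2 + j + 6*I*j + 6*I)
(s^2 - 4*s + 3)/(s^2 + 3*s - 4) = (s - 3)/(s + 4)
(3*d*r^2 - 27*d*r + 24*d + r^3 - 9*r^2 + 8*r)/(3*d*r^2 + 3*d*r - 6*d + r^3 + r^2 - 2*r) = (r - 8)/(r + 2)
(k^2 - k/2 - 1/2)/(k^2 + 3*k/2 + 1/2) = (k - 1)/(k + 1)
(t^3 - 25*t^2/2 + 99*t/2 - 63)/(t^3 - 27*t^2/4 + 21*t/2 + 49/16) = 8*(t^2 - 9*t + 18)/(8*t^2 - 26*t - 7)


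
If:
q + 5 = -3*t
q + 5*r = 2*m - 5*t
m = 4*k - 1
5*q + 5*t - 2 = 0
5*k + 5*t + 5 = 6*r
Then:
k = -929/230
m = -1973/115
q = 31/10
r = -110/23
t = -27/10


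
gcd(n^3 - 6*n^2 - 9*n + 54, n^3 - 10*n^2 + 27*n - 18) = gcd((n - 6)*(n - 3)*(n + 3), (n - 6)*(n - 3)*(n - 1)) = n^2 - 9*n + 18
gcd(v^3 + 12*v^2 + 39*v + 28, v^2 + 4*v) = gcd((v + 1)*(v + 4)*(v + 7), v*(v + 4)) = v + 4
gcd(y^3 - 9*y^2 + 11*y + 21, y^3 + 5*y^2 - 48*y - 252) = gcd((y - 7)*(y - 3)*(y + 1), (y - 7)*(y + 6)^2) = y - 7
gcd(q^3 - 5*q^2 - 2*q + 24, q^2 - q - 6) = q^2 - q - 6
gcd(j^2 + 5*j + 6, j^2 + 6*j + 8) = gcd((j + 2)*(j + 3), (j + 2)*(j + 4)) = j + 2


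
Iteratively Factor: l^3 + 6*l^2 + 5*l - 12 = (l - 1)*(l^2 + 7*l + 12) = (l - 1)*(l + 3)*(l + 4)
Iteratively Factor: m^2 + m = (m)*(m + 1)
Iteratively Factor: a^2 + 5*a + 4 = (a + 4)*(a + 1)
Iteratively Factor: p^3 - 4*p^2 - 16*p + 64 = (p - 4)*(p^2 - 16) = (p - 4)^2*(p + 4)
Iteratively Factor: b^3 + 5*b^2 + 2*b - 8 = (b - 1)*(b^2 + 6*b + 8) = (b - 1)*(b + 2)*(b + 4)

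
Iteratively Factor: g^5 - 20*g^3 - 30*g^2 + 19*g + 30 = (g - 5)*(g^4 + 5*g^3 + 5*g^2 - 5*g - 6) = (g - 5)*(g + 3)*(g^3 + 2*g^2 - g - 2) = (g - 5)*(g + 1)*(g + 3)*(g^2 + g - 2) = (g - 5)*(g + 1)*(g + 2)*(g + 3)*(g - 1)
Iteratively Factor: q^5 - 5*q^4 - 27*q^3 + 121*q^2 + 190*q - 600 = (q + 3)*(q^4 - 8*q^3 - 3*q^2 + 130*q - 200) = (q - 5)*(q + 3)*(q^3 - 3*q^2 - 18*q + 40) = (q - 5)^2*(q + 3)*(q^2 + 2*q - 8) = (q - 5)^2*(q + 3)*(q + 4)*(q - 2)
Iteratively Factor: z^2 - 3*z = (z)*(z - 3)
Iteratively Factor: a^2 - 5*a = (a)*(a - 5)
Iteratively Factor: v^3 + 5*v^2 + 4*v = (v)*(v^2 + 5*v + 4) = v*(v + 4)*(v + 1)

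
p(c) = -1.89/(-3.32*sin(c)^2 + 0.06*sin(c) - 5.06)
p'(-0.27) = 0.12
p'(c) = -1.89*(6.64*sin(c)*cos(c) - 0.06*cos(c))/(-3.32*sin(c)^2 + 0.06*sin(c) - 5.06)^2 = (0.1134 - 12.5496*sin(c))*cos(c)/(3.32*sin(c)^2 - 0.06*sin(c) + 5.06)^2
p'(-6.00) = -0.12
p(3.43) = 0.35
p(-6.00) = 0.36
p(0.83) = 0.28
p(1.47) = 0.23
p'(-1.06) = 0.09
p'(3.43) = -0.12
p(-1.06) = 0.25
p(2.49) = 0.30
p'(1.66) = 0.02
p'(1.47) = -0.02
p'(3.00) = 0.06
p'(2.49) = 0.15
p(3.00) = 0.37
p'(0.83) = -0.13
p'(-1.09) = 0.09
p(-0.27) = 0.36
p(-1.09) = 0.24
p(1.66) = 0.23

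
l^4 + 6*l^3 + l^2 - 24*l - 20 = (l - 2)*(l + 1)*(l + 2)*(l + 5)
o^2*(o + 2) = o^3 + 2*o^2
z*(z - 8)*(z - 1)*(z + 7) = z^4 - 2*z^3 - 55*z^2 + 56*z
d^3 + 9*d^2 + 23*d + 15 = (d + 1)*(d + 3)*(d + 5)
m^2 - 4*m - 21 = (m - 7)*(m + 3)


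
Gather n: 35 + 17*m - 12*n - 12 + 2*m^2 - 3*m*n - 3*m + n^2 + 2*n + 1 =2*m^2 + 14*m + n^2 + n*(-3*m - 10) + 24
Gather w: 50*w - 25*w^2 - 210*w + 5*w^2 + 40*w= -20*w^2 - 120*w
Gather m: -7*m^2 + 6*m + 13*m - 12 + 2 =-7*m^2 + 19*m - 10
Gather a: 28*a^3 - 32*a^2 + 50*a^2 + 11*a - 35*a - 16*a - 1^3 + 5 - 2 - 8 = 28*a^3 + 18*a^2 - 40*a - 6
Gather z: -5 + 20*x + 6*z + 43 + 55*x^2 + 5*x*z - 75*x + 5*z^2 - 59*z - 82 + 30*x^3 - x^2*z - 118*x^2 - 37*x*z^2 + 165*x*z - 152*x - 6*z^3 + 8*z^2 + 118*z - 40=30*x^3 - 63*x^2 - 207*x - 6*z^3 + z^2*(13 - 37*x) + z*(-x^2 + 170*x + 65) - 84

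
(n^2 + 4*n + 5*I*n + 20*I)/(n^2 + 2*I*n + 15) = (n + 4)/(n - 3*I)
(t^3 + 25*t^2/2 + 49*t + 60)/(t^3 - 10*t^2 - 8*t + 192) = (t^2 + 17*t/2 + 15)/(t^2 - 14*t + 48)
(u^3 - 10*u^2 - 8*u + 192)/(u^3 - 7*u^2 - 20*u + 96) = (u - 6)/(u - 3)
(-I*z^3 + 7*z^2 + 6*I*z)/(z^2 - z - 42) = z*(I*z^2 - 7*z - 6*I)/(-z^2 + z + 42)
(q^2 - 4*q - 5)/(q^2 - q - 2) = (q - 5)/(q - 2)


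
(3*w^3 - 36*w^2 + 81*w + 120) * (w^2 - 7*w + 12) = 3*w^5 - 57*w^4 + 369*w^3 - 879*w^2 + 132*w + 1440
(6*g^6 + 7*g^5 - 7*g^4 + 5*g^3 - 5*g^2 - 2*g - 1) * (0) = 0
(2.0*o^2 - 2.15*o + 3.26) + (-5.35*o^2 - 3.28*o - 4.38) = -3.35*o^2 - 5.43*o - 1.12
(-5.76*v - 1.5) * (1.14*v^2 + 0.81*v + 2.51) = -6.5664*v^3 - 6.3756*v^2 - 15.6726*v - 3.765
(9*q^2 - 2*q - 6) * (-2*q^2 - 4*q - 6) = -18*q^4 - 32*q^3 - 34*q^2 + 36*q + 36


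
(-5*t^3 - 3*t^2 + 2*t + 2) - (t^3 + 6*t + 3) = -6*t^3 - 3*t^2 - 4*t - 1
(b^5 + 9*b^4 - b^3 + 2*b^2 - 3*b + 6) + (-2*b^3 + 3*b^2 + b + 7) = b^5 + 9*b^4 - 3*b^3 + 5*b^2 - 2*b + 13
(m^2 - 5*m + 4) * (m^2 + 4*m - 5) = m^4 - m^3 - 21*m^2 + 41*m - 20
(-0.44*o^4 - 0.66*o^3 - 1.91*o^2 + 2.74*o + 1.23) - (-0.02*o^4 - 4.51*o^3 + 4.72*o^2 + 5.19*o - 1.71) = -0.42*o^4 + 3.85*o^3 - 6.63*o^2 - 2.45*o + 2.94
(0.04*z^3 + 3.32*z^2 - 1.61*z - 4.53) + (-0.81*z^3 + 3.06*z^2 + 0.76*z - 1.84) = -0.77*z^3 + 6.38*z^2 - 0.85*z - 6.37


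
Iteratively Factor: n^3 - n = (n + 1)*(n^2 - n) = n*(n + 1)*(n - 1)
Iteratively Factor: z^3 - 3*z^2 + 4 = (z - 2)*(z^2 - z - 2) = (z - 2)*(z + 1)*(z - 2)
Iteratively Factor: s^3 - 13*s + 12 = (s - 3)*(s^2 + 3*s - 4) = (s - 3)*(s - 1)*(s + 4)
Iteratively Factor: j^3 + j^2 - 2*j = (j + 2)*(j^2 - j) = (j - 1)*(j + 2)*(j)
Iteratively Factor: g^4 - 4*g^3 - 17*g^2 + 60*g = (g)*(g^3 - 4*g^2 - 17*g + 60) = g*(g - 5)*(g^2 + g - 12) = g*(g - 5)*(g + 4)*(g - 3)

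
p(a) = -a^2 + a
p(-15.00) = -240.00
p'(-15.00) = 31.00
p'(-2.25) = 5.50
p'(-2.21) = 5.42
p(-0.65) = -1.07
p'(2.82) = -4.64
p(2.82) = -5.13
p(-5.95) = -41.35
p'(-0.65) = 2.30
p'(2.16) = -3.32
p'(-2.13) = 5.26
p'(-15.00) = 31.00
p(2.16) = -2.51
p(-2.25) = -7.31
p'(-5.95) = 12.90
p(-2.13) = -6.67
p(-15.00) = -240.00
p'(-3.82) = 8.64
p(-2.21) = -7.09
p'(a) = 1 - 2*a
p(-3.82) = -18.41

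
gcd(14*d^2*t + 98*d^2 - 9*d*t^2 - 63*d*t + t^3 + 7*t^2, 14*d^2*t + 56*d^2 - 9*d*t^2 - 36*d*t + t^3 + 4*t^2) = 14*d^2 - 9*d*t + t^2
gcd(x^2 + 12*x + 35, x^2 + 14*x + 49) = x + 7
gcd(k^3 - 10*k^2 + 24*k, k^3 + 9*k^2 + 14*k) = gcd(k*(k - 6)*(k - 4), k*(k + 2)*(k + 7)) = k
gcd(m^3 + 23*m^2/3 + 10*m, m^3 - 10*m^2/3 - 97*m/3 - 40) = m + 5/3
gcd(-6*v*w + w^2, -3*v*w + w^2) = w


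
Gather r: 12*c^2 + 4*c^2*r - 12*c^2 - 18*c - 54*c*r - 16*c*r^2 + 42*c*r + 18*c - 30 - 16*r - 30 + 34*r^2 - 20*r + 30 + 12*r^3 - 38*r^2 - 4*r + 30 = 12*r^3 + r^2*(-16*c - 4) + r*(4*c^2 - 12*c - 40)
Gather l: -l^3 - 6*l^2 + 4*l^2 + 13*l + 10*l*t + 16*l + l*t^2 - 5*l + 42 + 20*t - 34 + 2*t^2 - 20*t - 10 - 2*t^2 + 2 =-l^3 - 2*l^2 + l*(t^2 + 10*t + 24)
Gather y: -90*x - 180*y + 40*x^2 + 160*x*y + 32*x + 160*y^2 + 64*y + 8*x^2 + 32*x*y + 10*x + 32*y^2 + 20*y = 48*x^2 - 48*x + 192*y^2 + y*(192*x - 96)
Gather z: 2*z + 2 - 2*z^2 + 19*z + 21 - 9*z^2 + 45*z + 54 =-11*z^2 + 66*z + 77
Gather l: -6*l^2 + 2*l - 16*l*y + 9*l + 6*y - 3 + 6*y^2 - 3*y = -6*l^2 + l*(11 - 16*y) + 6*y^2 + 3*y - 3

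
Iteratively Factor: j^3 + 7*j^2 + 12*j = (j + 3)*(j^2 + 4*j) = j*(j + 3)*(j + 4)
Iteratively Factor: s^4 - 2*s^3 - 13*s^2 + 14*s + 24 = (s - 4)*(s^3 + 2*s^2 - 5*s - 6) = (s - 4)*(s + 3)*(s^2 - s - 2) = (s - 4)*(s - 2)*(s + 3)*(s + 1)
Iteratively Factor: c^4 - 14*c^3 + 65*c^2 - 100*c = (c - 5)*(c^3 - 9*c^2 + 20*c) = c*(c - 5)*(c^2 - 9*c + 20) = c*(c - 5)^2*(c - 4)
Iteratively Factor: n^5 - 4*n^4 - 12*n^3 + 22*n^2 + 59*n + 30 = (n + 1)*(n^4 - 5*n^3 - 7*n^2 + 29*n + 30) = (n + 1)^2*(n^3 - 6*n^2 - n + 30) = (n + 1)^2*(n + 2)*(n^2 - 8*n + 15) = (n - 5)*(n + 1)^2*(n + 2)*(n - 3)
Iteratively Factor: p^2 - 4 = (p - 2)*(p + 2)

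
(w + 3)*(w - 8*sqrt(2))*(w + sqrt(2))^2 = w^4 - 6*sqrt(2)*w^3 + 3*w^3 - 30*w^2 - 18*sqrt(2)*w^2 - 90*w - 16*sqrt(2)*w - 48*sqrt(2)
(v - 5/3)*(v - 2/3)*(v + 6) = v^3 + 11*v^2/3 - 116*v/9 + 20/3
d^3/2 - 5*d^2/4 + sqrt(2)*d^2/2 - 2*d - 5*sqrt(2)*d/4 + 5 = (d/2 + sqrt(2))*(d - 5/2)*(d - sqrt(2))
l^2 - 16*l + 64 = (l - 8)^2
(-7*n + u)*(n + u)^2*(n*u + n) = -7*n^4*u - 7*n^4 - 13*n^3*u^2 - 13*n^3*u - 5*n^2*u^3 - 5*n^2*u^2 + n*u^4 + n*u^3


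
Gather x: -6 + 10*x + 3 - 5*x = 5*x - 3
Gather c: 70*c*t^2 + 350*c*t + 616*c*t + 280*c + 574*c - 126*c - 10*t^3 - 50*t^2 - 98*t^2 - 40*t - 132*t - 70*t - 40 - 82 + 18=c*(70*t^2 + 966*t + 728) - 10*t^3 - 148*t^2 - 242*t - 104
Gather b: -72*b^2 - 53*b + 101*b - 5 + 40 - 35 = -72*b^2 + 48*b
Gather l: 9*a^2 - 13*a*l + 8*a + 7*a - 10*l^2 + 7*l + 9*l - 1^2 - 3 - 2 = 9*a^2 + 15*a - 10*l^2 + l*(16 - 13*a) - 6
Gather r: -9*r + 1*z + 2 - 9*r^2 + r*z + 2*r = -9*r^2 + r*(z - 7) + z + 2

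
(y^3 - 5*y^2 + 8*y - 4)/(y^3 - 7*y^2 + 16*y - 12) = (y - 1)/(y - 3)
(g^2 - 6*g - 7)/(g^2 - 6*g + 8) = (g^2 - 6*g - 7)/(g^2 - 6*g + 8)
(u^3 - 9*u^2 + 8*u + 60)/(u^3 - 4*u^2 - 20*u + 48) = (u^2 - 3*u - 10)/(u^2 + 2*u - 8)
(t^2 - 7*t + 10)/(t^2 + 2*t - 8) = (t - 5)/(t + 4)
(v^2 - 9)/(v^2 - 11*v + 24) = (v + 3)/(v - 8)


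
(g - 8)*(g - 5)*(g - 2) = g^3 - 15*g^2 + 66*g - 80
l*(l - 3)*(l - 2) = l^3 - 5*l^2 + 6*l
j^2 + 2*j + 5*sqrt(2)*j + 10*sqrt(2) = (j + 2)*(j + 5*sqrt(2))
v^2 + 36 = (v - 6*I)*(v + 6*I)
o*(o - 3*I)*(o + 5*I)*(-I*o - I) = -I*o^4 + 2*o^3 - I*o^3 + 2*o^2 - 15*I*o^2 - 15*I*o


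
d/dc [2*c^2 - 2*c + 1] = 4*c - 2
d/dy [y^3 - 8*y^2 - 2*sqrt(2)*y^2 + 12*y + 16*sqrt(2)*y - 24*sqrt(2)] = 3*y^2 - 16*y - 4*sqrt(2)*y + 12 + 16*sqrt(2)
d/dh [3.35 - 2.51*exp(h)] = -2.51*exp(h)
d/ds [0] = 0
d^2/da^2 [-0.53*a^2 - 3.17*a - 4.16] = -1.06000000000000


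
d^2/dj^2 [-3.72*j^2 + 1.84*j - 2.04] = -7.44000000000000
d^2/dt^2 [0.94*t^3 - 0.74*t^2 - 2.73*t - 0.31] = 5.64*t - 1.48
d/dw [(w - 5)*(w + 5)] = 2*w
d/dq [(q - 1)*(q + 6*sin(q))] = q + (q - 1)*(6*cos(q) + 1) + 6*sin(q)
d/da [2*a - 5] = 2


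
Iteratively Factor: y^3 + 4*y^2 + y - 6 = (y + 3)*(y^2 + y - 2) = (y - 1)*(y + 3)*(y + 2)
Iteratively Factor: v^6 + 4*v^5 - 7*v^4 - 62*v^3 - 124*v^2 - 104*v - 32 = (v + 2)*(v^5 + 2*v^4 - 11*v^3 - 40*v^2 - 44*v - 16) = (v + 2)^2*(v^4 - 11*v^2 - 18*v - 8) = (v + 2)^3*(v^3 - 2*v^2 - 7*v - 4) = (v + 1)*(v + 2)^3*(v^2 - 3*v - 4) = (v - 4)*(v + 1)*(v + 2)^3*(v + 1)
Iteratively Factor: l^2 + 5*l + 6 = (l + 2)*(l + 3)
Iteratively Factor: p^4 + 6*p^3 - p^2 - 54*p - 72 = (p + 3)*(p^3 + 3*p^2 - 10*p - 24) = (p - 3)*(p + 3)*(p^2 + 6*p + 8) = (p - 3)*(p + 2)*(p + 3)*(p + 4)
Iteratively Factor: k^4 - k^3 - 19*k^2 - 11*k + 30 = (k + 2)*(k^3 - 3*k^2 - 13*k + 15) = (k + 2)*(k + 3)*(k^2 - 6*k + 5) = (k - 5)*(k + 2)*(k + 3)*(k - 1)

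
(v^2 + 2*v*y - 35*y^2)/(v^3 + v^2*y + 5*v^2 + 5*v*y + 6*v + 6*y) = (v^2 + 2*v*y - 35*y^2)/(v^3 + v^2*y + 5*v^2 + 5*v*y + 6*v + 6*y)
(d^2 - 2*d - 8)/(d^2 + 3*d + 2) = (d - 4)/(d + 1)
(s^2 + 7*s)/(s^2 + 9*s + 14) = s/(s + 2)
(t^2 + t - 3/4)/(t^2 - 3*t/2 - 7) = (-4*t^2 - 4*t + 3)/(2*(-2*t^2 + 3*t + 14))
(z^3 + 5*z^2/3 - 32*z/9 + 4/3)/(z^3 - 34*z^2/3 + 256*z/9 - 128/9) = (3*z^2 + 7*z - 6)/(3*z^2 - 32*z + 64)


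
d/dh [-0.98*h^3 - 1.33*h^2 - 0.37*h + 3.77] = -2.94*h^2 - 2.66*h - 0.37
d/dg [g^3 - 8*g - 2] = 3*g^2 - 8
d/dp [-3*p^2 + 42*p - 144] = 42 - 6*p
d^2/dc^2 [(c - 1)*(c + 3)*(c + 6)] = 6*c + 16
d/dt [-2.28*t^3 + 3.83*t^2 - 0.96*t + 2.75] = -6.84*t^2 + 7.66*t - 0.96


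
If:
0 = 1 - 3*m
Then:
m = 1/3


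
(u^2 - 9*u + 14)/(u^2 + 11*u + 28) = (u^2 - 9*u + 14)/(u^2 + 11*u + 28)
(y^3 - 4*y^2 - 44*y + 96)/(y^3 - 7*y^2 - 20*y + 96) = (y^2 + 4*y - 12)/(y^2 + y - 12)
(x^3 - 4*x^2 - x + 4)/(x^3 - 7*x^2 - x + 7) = (x - 4)/(x - 7)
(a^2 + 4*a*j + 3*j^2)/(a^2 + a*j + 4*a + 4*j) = (a + 3*j)/(a + 4)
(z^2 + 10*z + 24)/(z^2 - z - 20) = (z + 6)/(z - 5)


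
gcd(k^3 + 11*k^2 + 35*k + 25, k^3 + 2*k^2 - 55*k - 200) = k^2 + 10*k + 25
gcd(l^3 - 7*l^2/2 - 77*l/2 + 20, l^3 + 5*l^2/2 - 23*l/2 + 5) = l^2 + 9*l/2 - 5/2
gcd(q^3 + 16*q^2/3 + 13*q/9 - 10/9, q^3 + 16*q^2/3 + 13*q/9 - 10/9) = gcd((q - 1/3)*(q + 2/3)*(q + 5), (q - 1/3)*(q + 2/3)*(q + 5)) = q^3 + 16*q^2/3 + 13*q/9 - 10/9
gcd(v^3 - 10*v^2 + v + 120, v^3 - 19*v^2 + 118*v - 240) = v^2 - 13*v + 40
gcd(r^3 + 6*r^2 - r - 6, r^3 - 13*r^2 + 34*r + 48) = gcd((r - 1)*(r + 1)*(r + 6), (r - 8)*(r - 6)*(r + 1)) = r + 1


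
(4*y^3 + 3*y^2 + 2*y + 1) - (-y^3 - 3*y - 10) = 5*y^3 + 3*y^2 + 5*y + 11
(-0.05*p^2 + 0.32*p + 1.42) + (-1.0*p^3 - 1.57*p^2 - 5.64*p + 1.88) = -1.0*p^3 - 1.62*p^2 - 5.32*p + 3.3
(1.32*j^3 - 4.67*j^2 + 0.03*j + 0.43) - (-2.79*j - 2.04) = 1.32*j^3 - 4.67*j^2 + 2.82*j + 2.47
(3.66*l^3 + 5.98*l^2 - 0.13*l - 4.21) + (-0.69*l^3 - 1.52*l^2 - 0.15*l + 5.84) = 2.97*l^3 + 4.46*l^2 - 0.28*l + 1.63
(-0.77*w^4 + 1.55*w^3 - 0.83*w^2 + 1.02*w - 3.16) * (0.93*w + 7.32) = -0.7161*w^5 - 4.1949*w^4 + 10.5741*w^3 - 5.127*w^2 + 4.5276*w - 23.1312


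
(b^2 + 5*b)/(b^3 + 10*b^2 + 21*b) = (b + 5)/(b^2 + 10*b + 21)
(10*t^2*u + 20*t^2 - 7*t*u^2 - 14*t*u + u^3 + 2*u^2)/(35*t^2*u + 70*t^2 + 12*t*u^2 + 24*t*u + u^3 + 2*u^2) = (10*t^2 - 7*t*u + u^2)/(35*t^2 + 12*t*u + u^2)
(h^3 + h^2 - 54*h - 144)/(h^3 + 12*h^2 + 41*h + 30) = (h^2 - 5*h - 24)/(h^2 + 6*h + 5)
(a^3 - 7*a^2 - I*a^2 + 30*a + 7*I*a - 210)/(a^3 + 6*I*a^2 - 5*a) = (a^2 - a*(7 + 6*I) + 42*I)/(a*(a + I))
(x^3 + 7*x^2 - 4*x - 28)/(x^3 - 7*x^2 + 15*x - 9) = (x^3 + 7*x^2 - 4*x - 28)/(x^3 - 7*x^2 + 15*x - 9)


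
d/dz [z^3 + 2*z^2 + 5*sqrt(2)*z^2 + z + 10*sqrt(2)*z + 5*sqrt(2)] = 3*z^2 + 4*z + 10*sqrt(2)*z + 1 + 10*sqrt(2)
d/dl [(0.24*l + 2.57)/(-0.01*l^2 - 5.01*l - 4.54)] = (0.0024*l^2 + 0.0514000000000001*l + 11.7861)/(0.0001*l^4 + 0.1002*l^3 + 25.1909*l^2 + 45.4908*l + 20.6116)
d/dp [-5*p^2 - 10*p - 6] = -10*p - 10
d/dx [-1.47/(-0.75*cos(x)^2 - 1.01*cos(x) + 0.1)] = (2.205*cos(x) + 1.4847)*sin(x)/(0.75*cos(x)^2 + 1.01*cos(x) - 0.1)^2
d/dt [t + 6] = 1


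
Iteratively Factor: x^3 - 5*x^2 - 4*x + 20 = (x - 2)*(x^2 - 3*x - 10) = (x - 2)*(x + 2)*(x - 5)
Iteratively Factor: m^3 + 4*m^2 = (m)*(m^2 + 4*m) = m^2*(m + 4)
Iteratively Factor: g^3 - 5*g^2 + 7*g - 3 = (g - 1)*(g^2 - 4*g + 3) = (g - 3)*(g - 1)*(g - 1)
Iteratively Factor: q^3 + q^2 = (q)*(q^2 + q) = q^2*(q + 1)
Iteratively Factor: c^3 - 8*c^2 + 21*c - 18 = (c - 3)*(c^2 - 5*c + 6) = (c - 3)^2*(c - 2)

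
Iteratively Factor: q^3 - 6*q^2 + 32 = (q - 4)*(q^2 - 2*q - 8) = (q - 4)^2*(q + 2)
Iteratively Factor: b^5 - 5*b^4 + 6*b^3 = (b)*(b^4 - 5*b^3 + 6*b^2) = b*(b - 3)*(b^3 - 2*b^2) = b^2*(b - 3)*(b^2 - 2*b) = b^3*(b - 3)*(b - 2)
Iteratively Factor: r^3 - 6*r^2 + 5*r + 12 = (r + 1)*(r^2 - 7*r + 12) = (r - 3)*(r + 1)*(r - 4)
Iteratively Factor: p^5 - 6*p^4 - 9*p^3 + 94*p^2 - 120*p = (p - 2)*(p^4 - 4*p^3 - 17*p^2 + 60*p) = (p - 3)*(p - 2)*(p^3 - p^2 - 20*p) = p*(p - 3)*(p - 2)*(p^2 - p - 20) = p*(p - 3)*(p - 2)*(p + 4)*(p - 5)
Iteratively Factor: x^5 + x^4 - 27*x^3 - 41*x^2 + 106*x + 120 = (x + 1)*(x^4 - 27*x^2 - 14*x + 120) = (x + 1)*(x + 4)*(x^3 - 4*x^2 - 11*x + 30) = (x - 5)*(x + 1)*(x + 4)*(x^2 + x - 6) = (x - 5)*(x - 2)*(x + 1)*(x + 4)*(x + 3)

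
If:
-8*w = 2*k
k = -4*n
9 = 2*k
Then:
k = 9/2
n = -9/8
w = -9/8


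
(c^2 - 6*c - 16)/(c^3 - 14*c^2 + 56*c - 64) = (c + 2)/(c^2 - 6*c + 8)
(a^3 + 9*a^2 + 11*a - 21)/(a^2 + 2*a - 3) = a + 7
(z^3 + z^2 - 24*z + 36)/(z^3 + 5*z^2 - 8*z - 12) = (z - 3)/(z + 1)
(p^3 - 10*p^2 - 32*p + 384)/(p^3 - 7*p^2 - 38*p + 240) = (p - 8)/(p - 5)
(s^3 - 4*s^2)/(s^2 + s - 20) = s^2/(s + 5)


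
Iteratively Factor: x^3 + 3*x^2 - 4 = (x + 2)*(x^2 + x - 2) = (x - 1)*(x + 2)*(x + 2)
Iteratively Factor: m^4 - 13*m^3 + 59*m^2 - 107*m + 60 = (m - 4)*(m^3 - 9*m^2 + 23*m - 15) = (m - 4)*(m - 1)*(m^2 - 8*m + 15) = (m - 5)*(m - 4)*(m - 1)*(m - 3)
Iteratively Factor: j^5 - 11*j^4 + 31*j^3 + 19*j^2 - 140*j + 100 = (j - 5)*(j^4 - 6*j^3 + j^2 + 24*j - 20) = (j - 5)^2*(j^3 - j^2 - 4*j + 4) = (j - 5)^2*(j - 2)*(j^2 + j - 2) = (j - 5)^2*(j - 2)*(j - 1)*(j + 2)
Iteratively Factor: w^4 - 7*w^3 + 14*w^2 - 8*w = (w)*(w^3 - 7*w^2 + 14*w - 8) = w*(w - 1)*(w^2 - 6*w + 8) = w*(w - 4)*(w - 1)*(w - 2)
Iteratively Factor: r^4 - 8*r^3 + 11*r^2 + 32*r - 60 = (r + 2)*(r^3 - 10*r^2 + 31*r - 30) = (r - 5)*(r + 2)*(r^2 - 5*r + 6) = (r - 5)*(r - 2)*(r + 2)*(r - 3)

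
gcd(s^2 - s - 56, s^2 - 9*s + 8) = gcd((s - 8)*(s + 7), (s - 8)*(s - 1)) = s - 8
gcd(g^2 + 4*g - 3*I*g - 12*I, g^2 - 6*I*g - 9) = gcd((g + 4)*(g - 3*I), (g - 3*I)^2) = g - 3*I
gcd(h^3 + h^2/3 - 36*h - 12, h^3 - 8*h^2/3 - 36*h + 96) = h^2 - 36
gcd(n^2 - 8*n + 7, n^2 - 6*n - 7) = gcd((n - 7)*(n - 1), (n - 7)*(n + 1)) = n - 7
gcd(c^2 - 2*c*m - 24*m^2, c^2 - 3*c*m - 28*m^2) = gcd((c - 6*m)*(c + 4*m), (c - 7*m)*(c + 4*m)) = c + 4*m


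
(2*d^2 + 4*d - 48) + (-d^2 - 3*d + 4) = d^2 + d - 44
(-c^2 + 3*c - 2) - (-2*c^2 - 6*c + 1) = c^2 + 9*c - 3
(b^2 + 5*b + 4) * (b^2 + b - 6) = b^4 + 6*b^3 + 3*b^2 - 26*b - 24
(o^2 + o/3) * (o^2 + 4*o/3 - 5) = o^4 + 5*o^3/3 - 41*o^2/9 - 5*o/3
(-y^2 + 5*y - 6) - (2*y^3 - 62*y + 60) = -2*y^3 - y^2 + 67*y - 66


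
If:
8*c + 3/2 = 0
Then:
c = -3/16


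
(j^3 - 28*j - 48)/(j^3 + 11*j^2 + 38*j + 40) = (j - 6)/(j + 5)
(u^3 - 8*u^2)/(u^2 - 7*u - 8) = u^2/(u + 1)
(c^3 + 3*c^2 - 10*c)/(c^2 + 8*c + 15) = c*(c - 2)/(c + 3)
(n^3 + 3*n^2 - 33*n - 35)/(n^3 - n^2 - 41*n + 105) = (n + 1)/(n - 3)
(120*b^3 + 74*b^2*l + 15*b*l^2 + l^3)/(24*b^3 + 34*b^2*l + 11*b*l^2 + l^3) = (5*b + l)/(b + l)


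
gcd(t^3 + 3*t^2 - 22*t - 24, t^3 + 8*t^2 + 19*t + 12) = t + 1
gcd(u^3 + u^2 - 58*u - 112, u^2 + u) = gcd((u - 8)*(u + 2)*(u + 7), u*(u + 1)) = 1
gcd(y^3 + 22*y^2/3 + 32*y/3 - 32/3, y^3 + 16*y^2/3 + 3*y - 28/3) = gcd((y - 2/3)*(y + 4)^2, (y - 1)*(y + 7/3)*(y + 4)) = y + 4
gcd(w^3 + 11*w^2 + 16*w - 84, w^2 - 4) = w - 2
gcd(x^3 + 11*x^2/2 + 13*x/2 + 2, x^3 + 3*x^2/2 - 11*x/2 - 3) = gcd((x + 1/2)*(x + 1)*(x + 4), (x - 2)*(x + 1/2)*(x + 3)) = x + 1/2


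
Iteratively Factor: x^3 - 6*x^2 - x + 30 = (x + 2)*(x^2 - 8*x + 15) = (x - 5)*(x + 2)*(x - 3)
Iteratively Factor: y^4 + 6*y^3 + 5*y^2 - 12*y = (y)*(y^3 + 6*y^2 + 5*y - 12) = y*(y + 4)*(y^2 + 2*y - 3) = y*(y + 3)*(y + 4)*(y - 1)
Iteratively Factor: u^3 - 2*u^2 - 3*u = (u)*(u^2 - 2*u - 3) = u*(u - 3)*(u + 1)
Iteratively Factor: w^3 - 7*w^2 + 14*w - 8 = (w - 4)*(w^2 - 3*w + 2) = (w - 4)*(w - 2)*(w - 1)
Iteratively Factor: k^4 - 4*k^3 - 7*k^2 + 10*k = (k - 5)*(k^3 + k^2 - 2*k) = (k - 5)*(k + 2)*(k^2 - k) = k*(k - 5)*(k + 2)*(k - 1)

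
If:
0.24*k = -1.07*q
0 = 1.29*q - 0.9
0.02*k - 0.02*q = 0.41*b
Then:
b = -0.19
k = -3.11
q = 0.70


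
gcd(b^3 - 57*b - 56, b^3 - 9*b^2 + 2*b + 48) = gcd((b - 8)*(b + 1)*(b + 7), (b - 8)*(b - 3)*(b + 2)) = b - 8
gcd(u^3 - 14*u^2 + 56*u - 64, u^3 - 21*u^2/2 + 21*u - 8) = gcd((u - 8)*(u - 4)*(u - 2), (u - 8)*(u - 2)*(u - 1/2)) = u^2 - 10*u + 16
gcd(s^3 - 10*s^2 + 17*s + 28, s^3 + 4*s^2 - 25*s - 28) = s^2 - 3*s - 4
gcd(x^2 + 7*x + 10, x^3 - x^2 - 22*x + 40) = x + 5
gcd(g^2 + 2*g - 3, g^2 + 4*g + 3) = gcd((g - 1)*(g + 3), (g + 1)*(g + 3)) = g + 3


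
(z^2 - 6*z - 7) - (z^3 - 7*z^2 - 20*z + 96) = -z^3 + 8*z^2 + 14*z - 103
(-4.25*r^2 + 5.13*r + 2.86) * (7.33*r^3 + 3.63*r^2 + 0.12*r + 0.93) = -31.1525*r^5 + 22.1754*r^4 + 39.0757*r^3 + 7.0449*r^2 + 5.1141*r + 2.6598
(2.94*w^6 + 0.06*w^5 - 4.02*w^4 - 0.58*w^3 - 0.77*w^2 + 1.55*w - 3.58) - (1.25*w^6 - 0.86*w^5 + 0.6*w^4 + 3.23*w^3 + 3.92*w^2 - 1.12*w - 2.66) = 1.69*w^6 + 0.92*w^5 - 4.62*w^4 - 3.81*w^3 - 4.69*w^2 + 2.67*w - 0.92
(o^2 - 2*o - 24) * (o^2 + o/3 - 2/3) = o^4 - 5*o^3/3 - 76*o^2/3 - 20*o/3 + 16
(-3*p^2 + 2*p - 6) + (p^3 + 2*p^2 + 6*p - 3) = p^3 - p^2 + 8*p - 9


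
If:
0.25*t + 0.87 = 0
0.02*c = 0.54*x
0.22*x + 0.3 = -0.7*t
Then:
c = 262.15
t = -3.48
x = 9.71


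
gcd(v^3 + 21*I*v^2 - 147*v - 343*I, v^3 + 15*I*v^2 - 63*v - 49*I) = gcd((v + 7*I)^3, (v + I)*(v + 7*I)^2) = v^2 + 14*I*v - 49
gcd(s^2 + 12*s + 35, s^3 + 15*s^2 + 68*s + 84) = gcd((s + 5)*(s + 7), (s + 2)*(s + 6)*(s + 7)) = s + 7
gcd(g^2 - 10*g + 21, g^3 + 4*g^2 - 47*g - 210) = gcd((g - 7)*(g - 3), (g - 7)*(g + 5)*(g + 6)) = g - 7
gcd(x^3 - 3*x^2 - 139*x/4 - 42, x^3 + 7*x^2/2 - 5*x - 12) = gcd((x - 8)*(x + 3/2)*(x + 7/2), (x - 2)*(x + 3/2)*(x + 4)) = x + 3/2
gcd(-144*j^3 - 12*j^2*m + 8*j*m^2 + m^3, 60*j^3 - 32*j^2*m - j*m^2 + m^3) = 6*j + m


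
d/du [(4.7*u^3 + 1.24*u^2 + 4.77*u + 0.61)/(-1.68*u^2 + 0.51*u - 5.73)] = (-7.896*u^4 + 4.794*u^3 - 72.147*u^2 - 12.1608*u - 27.6432)/(2.8224*u^4 - 1.7136*u^3 + 19.5129*u^2 - 5.8446*u + 32.8329)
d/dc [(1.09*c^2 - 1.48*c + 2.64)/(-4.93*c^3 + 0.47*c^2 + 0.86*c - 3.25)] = (5.3737*c^4 - 14.5928*c^3 + 40.6786*c^2 - 9.5666*c + 2.5396)/(24.3049*c^6 - 4.6342*c^5 - 8.2587*c^4 + 32.8534*c^3 - 2.3154*c^2 - 5.59*c + 10.5625)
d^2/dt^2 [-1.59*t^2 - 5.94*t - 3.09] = -3.18000000000000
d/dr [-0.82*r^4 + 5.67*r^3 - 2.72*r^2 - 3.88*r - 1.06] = -3.28*r^3 + 17.01*r^2 - 5.44*r - 3.88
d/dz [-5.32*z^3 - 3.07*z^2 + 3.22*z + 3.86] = -15.96*z^2 - 6.14*z + 3.22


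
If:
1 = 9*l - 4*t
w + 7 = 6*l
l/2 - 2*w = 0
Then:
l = 28/23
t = 229/92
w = 7/23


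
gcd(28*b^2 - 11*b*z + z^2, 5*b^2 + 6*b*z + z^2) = 1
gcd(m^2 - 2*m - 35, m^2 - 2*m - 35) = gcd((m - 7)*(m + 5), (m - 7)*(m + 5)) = m^2 - 2*m - 35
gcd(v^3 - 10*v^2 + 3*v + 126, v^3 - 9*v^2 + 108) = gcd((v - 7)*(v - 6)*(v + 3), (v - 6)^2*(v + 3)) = v^2 - 3*v - 18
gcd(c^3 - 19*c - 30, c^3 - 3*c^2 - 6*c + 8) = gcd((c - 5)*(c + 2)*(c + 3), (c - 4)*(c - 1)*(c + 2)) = c + 2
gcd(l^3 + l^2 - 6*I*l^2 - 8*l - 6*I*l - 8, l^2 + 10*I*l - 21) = 1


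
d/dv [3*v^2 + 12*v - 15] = 6*v + 12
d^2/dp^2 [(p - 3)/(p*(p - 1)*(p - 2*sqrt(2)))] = 2*(3*p^5 - 21*p^4 - 6*sqrt(2)*p^4 + 33*p^3 + 50*sqrt(2)*p^3 - 81*p^2 - 54*sqrt(2)*p^2 + 18*sqrt(2)*p + 72*p - 24)/(p^3*(p^6 - 6*sqrt(2)*p^5 - 3*p^5 + 18*sqrt(2)*p^4 + 27*p^4 - 73*p^3 - 34*sqrt(2)*p^3 + 72*p^2 + 54*sqrt(2)*p^2 - 48*sqrt(2)*p - 24*p + 16*sqrt(2)))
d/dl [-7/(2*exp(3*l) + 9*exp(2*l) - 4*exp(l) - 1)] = (42*exp(2*l) + 126*exp(l) - 28)*exp(l)/(2*exp(3*l) + 9*exp(2*l) - 4*exp(l) - 1)^2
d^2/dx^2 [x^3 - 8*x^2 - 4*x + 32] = 6*x - 16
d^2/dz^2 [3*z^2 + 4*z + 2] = 6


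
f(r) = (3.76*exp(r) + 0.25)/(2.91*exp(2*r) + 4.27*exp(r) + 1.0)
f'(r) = (3.76*exp(r) + 0.25)*(-5.82*exp(2*r) - 4.27*exp(r))/(2.91*exp(2*r) + 4.27*exp(r) + 1.0)^2 + 3.76*exp(r)/(2.91*exp(2*r) + 4.27*exp(r) + 1.0) = (-10.9416*exp(2*r) - 1.455*exp(r) + 2.6925)*exp(r)/(8.4681*exp(4*r) + 24.8514*exp(3*r) + 24.0529*exp(2*r) + 8.54*exp(r) + 1.0)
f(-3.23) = 0.34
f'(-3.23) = 0.08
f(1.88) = 0.16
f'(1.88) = -0.13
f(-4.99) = 0.27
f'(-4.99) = 0.02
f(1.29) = 0.25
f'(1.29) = -0.18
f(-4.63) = 0.28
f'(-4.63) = 0.02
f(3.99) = 0.02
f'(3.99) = -0.02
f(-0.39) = 0.54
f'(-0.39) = -0.08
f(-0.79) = 0.55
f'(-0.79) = -0.01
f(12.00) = 0.00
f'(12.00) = 0.00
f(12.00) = 0.00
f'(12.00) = 0.00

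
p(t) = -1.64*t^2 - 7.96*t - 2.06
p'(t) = -3.28*t - 7.96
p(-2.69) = 7.49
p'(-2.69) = 0.86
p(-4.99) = -3.18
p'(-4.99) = 8.41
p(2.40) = -30.61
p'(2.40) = -15.83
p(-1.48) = 6.13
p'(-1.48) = -3.11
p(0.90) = -10.55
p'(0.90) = -10.91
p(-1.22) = 5.21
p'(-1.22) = -3.96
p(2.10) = -26.01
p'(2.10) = -14.85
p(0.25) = -4.15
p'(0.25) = -8.78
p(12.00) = -333.74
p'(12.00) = -47.32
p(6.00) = -108.86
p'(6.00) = -27.64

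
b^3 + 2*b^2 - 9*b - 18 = (b - 3)*(b + 2)*(b + 3)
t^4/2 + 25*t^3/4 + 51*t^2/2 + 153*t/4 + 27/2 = (t/2 + 1/4)*(t + 3)^2*(t + 6)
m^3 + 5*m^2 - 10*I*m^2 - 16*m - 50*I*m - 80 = (m + 5)*(m - 8*I)*(m - 2*I)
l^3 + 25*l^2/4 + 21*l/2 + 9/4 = (l + 1/4)*(l + 3)^2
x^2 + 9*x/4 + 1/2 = (x + 1/4)*(x + 2)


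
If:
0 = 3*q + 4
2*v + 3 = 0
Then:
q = -4/3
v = -3/2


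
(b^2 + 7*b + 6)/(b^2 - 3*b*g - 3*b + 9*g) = (b^2 + 7*b + 6)/(b^2 - 3*b*g - 3*b + 9*g)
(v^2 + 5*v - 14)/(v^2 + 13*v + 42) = (v - 2)/(v + 6)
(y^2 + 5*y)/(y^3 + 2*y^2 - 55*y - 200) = y/(y^2 - 3*y - 40)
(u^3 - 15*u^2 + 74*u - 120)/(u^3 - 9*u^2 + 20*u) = (u - 6)/u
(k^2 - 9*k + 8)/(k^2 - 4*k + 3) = (k - 8)/(k - 3)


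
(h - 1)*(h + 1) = h^2 - 1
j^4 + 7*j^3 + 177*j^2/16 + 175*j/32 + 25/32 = (j + 1/4)*(j + 1/2)*(j + 5/4)*(j + 5)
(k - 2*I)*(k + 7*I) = k^2 + 5*I*k + 14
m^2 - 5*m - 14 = (m - 7)*(m + 2)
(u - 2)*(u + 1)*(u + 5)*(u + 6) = u^4 + 10*u^3 + 17*u^2 - 52*u - 60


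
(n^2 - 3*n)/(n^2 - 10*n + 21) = n/(n - 7)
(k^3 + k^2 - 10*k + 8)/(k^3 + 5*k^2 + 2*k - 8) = (k - 2)/(k + 2)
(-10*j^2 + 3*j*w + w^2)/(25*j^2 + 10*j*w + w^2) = (-2*j + w)/(5*j + w)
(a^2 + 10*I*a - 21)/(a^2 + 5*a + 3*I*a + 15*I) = (a + 7*I)/(a + 5)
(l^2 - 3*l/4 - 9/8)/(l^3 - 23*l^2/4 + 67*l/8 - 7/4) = (8*l^2 - 6*l - 9)/(8*l^3 - 46*l^2 + 67*l - 14)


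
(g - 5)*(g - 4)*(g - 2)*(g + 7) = g^4 - 4*g^3 - 39*g^2 + 226*g - 280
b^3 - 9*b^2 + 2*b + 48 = (b - 8)*(b - 3)*(b + 2)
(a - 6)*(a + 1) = a^2 - 5*a - 6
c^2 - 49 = (c - 7)*(c + 7)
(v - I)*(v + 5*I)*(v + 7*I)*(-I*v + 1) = -I*v^4 + 12*v^3 + 34*I*v^2 + 12*v + 35*I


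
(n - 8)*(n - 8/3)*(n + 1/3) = n^3 - 31*n^2/3 + 160*n/9 + 64/9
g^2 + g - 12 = (g - 3)*(g + 4)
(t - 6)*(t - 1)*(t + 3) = t^3 - 4*t^2 - 15*t + 18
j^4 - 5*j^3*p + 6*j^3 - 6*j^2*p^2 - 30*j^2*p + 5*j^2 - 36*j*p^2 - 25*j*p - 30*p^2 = (j + 1)*(j + 5)*(j - 6*p)*(j + p)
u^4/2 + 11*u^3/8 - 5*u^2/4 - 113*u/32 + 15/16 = (u/2 + 1)*(u - 3/2)*(u - 1/4)*(u + 5/2)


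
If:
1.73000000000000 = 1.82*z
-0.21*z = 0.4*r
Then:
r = -0.50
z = 0.95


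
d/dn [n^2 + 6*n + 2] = 2*n + 6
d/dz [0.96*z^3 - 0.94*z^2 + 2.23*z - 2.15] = 2.88*z^2 - 1.88*z + 2.23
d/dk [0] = 0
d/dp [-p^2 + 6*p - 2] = 6 - 2*p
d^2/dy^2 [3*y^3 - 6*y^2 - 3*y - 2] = 18*y - 12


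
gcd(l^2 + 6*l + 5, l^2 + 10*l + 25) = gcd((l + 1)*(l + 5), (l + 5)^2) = l + 5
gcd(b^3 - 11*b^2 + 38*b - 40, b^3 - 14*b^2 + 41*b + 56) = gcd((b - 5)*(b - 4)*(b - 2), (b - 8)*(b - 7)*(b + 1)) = 1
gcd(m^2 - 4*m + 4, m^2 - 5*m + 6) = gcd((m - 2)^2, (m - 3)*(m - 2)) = m - 2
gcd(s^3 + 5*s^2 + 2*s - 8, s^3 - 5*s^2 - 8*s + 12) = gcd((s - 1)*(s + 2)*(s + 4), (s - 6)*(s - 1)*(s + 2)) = s^2 + s - 2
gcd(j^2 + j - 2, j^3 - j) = j - 1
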